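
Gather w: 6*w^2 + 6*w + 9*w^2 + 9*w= 15*w^2 + 15*w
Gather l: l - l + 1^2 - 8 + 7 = 0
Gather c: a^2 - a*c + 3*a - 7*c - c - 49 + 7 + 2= a^2 + 3*a + c*(-a - 8) - 40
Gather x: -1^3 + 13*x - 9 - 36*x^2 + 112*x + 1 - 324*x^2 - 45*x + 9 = -360*x^2 + 80*x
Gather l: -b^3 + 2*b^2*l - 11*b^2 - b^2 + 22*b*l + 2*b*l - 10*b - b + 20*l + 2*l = -b^3 - 12*b^2 - 11*b + l*(2*b^2 + 24*b + 22)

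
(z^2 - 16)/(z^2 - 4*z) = (z + 4)/z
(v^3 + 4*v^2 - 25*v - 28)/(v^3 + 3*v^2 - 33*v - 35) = (v - 4)/(v - 5)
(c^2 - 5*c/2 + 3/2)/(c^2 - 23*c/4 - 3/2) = 2*(-2*c^2 + 5*c - 3)/(-4*c^2 + 23*c + 6)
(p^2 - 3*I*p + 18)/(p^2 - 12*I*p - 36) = (p + 3*I)/(p - 6*I)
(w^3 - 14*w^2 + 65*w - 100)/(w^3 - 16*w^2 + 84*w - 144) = (w^2 - 10*w + 25)/(w^2 - 12*w + 36)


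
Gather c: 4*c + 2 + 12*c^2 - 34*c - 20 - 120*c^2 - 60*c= -108*c^2 - 90*c - 18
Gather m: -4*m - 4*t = -4*m - 4*t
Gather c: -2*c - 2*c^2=-2*c^2 - 2*c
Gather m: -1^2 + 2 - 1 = 0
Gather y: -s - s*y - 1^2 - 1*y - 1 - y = -s + y*(-s - 2) - 2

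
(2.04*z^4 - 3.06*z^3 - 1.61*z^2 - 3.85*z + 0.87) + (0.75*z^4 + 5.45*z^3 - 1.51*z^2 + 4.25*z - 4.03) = 2.79*z^4 + 2.39*z^3 - 3.12*z^2 + 0.4*z - 3.16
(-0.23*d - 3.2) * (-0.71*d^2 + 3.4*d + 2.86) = 0.1633*d^3 + 1.49*d^2 - 11.5378*d - 9.152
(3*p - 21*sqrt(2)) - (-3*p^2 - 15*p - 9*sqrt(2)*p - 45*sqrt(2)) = 3*p^2 + 9*sqrt(2)*p + 18*p + 24*sqrt(2)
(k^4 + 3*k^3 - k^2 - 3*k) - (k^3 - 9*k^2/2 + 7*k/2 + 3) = k^4 + 2*k^3 + 7*k^2/2 - 13*k/2 - 3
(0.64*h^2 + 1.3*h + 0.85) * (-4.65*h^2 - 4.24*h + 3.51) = -2.976*h^4 - 8.7586*h^3 - 7.2181*h^2 + 0.959*h + 2.9835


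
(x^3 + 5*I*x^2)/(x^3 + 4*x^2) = (x + 5*I)/(x + 4)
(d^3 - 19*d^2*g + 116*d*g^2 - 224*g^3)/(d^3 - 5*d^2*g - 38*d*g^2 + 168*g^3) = (d - 8*g)/(d + 6*g)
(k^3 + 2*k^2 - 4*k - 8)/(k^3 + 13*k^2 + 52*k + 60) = (k^2 - 4)/(k^2 + 11*k + 30)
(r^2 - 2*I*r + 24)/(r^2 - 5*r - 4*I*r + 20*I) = (r^2 - 2*I*r + 24)/(r^2 - 5*r - 4*I*r + 20*I)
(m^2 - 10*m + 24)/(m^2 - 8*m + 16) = (m - 6)/(m - 4)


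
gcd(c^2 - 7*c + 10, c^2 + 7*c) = 1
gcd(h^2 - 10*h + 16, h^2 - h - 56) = h - 8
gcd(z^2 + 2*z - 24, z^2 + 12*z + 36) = z + 6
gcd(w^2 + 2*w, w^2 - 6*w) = w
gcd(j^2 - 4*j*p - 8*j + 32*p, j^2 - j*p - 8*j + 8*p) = j - 8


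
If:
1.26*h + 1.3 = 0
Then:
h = -1.03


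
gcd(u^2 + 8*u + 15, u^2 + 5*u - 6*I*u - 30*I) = u + 5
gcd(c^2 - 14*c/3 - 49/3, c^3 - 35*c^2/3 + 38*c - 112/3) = c - 7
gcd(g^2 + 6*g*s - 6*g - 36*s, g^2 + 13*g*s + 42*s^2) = g + 6*s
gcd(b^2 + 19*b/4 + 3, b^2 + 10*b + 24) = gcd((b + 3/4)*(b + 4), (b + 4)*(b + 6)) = b + 4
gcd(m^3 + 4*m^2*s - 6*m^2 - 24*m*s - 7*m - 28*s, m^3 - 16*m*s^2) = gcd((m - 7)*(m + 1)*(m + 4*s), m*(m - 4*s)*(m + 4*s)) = m + 4*s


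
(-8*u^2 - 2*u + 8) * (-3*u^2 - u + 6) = 24*u^4 + 14*u^3 - 70*u^2 - 20*u + 48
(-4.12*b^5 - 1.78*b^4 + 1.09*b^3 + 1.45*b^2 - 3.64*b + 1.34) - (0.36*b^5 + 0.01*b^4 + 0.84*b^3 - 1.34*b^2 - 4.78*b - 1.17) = -4.48*b^5 - 1.79*b^4 + 0.25*b^3 + 2.79*b^2 + 1.14*b + 2.51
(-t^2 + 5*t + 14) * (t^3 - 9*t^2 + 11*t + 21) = -t^5 + 14*t^4 - 42*t^3 - 92*t^2 + 259*t + 294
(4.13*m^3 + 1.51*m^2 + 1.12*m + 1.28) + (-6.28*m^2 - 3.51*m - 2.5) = 4.13*m^3 - 4.77*m^2 - 2.39*m - 1.22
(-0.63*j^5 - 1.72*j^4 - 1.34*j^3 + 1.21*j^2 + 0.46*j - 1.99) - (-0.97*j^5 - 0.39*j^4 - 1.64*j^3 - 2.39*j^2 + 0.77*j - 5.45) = 0.34*j^5 - 1.33*j^4 + 0.3*j^3 + 3.6*j^2 - 0.31*j + 3.46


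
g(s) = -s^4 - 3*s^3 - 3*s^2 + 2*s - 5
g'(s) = -4*s^3 - 9*s^2 - 6*s + 2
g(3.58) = -338.20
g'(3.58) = -318.36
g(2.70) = -133.66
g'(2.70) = -158.54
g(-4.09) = -137.94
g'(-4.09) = 149.66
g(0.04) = -4.92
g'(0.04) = 1.75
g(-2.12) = -14.34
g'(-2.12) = 12.38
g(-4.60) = -233.42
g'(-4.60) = 228.50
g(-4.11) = -140.96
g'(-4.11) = 152.34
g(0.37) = -4.84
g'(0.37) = -1.65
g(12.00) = -26333.00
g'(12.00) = -8278.00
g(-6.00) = -773.00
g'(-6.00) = 578.00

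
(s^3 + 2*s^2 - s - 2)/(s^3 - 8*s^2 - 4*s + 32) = (s^2 - 1)/(s^2 - 10*s + 16)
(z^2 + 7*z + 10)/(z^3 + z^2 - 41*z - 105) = (z + 2)/(z^2 - 4*z - 21)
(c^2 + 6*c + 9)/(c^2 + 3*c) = (c + 3)/c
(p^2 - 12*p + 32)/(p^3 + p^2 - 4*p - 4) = (p^2 - 12*p + 32)/(p^3 + p^2 - 4*p - 4)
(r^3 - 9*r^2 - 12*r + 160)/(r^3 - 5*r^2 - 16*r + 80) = (r - 8)/(r - 4)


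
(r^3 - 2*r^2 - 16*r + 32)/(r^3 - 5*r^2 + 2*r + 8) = (r + 4)/(r + 1)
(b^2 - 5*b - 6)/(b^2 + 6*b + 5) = (b - 6)/(b + 5)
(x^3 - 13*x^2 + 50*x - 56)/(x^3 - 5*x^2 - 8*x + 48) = (x^2 - 9*x + 14)/(x^2 - x - 12)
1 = 1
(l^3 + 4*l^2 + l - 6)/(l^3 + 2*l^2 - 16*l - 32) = (l^2 + 2*l - 3)/(l^2 - 16)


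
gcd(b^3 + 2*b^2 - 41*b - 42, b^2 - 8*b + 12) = b - 6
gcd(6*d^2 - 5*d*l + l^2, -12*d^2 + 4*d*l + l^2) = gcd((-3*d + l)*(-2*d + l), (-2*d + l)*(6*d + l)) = 2*d - l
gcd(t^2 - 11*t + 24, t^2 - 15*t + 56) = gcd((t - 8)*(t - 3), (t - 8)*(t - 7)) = t - 8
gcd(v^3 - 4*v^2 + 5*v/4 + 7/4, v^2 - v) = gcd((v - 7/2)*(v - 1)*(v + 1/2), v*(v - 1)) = v - 1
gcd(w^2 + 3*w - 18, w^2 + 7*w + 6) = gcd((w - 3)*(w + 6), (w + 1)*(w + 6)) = w + 6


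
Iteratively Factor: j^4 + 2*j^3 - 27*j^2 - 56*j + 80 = (j - 5)*(j^3 + 7*j^2 + 8*j - 16) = (j - 5)*(j + 4)*(j^2 + 3*j - 4) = (j - 5)*(j - 1)*(j + 4)*(j + 4)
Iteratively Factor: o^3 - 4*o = (o)*(o^2 - 4) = o*(o - 2)*(o + 2)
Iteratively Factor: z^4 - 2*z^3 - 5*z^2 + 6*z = (z)*(z^3 - 2*z^2 - 5*z + 6) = z*(z - 3)*(z^2 + z - 2) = z*(z - 3)*(z + 2)*(z - 1)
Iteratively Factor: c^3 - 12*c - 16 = (c + 2)*(c^2 - 2*c - 8) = (c - 4)*(c + 2)*(c + 2)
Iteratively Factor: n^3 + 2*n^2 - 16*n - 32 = (n - 4)*(n^2 + 6*n + 8) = (n - 4)*(n + 2)*(n + 4)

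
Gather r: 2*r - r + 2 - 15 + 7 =r - 6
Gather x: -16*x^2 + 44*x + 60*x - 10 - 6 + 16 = -16*x^2 + 104*x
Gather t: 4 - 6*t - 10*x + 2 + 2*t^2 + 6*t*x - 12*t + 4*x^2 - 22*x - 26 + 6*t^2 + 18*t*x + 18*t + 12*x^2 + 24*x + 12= 8*t^2 + 24*t*x + 16*x^2 - 8*x - 8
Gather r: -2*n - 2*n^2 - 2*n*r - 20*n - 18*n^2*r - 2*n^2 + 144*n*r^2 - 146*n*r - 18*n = -4*n^2 + 144*n*r^2 - 40*n + r*(-18*n^2 - 148*n)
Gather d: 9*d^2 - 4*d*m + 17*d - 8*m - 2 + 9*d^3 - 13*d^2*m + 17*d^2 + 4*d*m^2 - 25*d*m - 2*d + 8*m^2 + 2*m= 9*d^3 + d^2*(26 - 13*m) + d*(4*m^2 - 29*m + 15) + 8*m^2 - 6*m - 2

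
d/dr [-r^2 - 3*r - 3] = -2*r - 3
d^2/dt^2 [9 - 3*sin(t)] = 3*sin(t)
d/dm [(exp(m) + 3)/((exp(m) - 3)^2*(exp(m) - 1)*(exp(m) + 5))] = (-3*exp(3*m) - 17*exp(2*m) - 13*exp(m) + 81)*exp(m)/(exp(7*m) - exp(6*m) - 39*exp(5*m) + 95*exp(4*m) + 331*exp(3*m) - 1467*exp(2*m) + 1755*exp(m) - 675)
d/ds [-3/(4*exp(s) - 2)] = 3*exp(s)/(2*exp(s) - 1)^2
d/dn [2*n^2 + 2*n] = 4*n + 2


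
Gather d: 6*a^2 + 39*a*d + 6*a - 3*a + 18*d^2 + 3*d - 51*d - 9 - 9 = 6*a^2 + 3*a + 18*d^2 + d*(39*a - 48) - 18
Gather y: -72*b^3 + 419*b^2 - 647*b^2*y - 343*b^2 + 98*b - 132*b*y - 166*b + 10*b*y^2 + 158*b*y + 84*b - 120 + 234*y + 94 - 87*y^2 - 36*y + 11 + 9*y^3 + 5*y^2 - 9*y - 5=-72*b^3 + 76*b^2 + 16*b + 9*y^3 + y^2*(10*b - 82) + y*(-647*b^2 + 26*b + 189) - 20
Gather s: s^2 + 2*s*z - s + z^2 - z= s^2 + s*(2*z - 1) + z^2 - z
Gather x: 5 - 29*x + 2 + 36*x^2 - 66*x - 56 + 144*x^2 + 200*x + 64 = 180*x^2 + 105*x + 15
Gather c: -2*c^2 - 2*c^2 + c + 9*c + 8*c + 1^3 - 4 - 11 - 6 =-4*c^2 + 18*c - 20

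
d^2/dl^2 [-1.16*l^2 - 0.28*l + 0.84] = -2.32000000000000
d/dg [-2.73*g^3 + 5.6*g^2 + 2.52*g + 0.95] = -8.19*g^2 + 11.2*g + 2.52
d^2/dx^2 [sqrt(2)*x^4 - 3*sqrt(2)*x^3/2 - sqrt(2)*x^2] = sqrt(2)*(12*x^2 - 9*x - 2)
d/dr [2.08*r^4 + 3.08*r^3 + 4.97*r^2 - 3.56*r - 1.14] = 8.32*r^3 + 9.24*r^2 + 9.94*r - 3.56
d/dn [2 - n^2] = -2*n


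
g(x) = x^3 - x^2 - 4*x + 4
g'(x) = 3*x^2 - 2*x - 4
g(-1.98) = 0.24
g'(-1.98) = 11.72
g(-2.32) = -4.59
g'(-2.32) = 16.79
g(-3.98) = -58.97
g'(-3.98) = 51.48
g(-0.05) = 4.20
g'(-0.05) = -3.89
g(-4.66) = -100.27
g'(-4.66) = 70.47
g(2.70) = 5.59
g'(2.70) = 12.47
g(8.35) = 483.06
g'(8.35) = 188.47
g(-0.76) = 6.02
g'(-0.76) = -0.75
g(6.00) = 160.00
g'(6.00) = 92.00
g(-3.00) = -20.00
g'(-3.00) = 29.00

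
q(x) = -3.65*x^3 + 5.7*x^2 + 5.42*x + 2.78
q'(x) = -10.95*x^2 + 11.4*x + 5.42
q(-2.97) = 132.58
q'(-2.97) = -125.03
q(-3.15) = 156.35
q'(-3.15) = -139.14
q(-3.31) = 179.66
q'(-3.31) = -152.28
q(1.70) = 10.53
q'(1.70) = -6.85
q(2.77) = -16.05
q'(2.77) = -47.02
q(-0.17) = 2.04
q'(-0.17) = 3.17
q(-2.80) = 112.42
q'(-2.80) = -112.35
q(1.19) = 11.15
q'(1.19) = 3.48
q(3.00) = -28.21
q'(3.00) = -58.93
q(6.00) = -547.90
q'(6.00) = -320.38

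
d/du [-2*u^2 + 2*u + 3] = 2 - 4*u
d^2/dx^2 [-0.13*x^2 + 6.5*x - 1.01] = -0.260000000000000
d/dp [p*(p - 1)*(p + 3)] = 3*p^2 + 4*p - 3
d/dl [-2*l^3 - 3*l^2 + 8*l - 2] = -6*l^2 - 6*l + 8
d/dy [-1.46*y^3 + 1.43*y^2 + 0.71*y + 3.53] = -4.38*y^2 + 2.86*y + 0.71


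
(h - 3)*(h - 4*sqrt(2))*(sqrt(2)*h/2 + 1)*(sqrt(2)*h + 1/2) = h^4 - 11*sqrt(2)*h^3/4 - 3*h^3 - 19*h^2/2 + 33*sqrt(2)*h^2/4 - 2*sqrt(2)*h + 57*h/2 + 6*sqrt(2)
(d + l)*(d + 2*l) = d^2 + 3*d*l + 2*l^2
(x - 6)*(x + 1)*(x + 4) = x^3 - x^2 - 26*x - 24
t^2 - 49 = (t - 7)*(t + 7)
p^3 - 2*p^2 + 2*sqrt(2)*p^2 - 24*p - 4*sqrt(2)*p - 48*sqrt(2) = (p - 6)*(p + 4)*(p + 2*sqrt(2))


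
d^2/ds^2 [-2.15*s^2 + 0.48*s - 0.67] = -4.30000000000000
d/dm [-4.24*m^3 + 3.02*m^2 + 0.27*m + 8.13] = -12.72*m^2 + 6.04*m + 0.27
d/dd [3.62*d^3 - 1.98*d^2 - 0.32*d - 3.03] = 10.86*d^2 - 3.96*d - 0.32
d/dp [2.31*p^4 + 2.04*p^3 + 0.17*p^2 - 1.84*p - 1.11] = 9.24*p^3 + 6.12*p^2 + 0.34*p - 1.84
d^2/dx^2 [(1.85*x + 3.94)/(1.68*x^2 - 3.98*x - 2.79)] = ((1.4876 - 18.648*x)*(-1.68*x^2 + 3.98*x + 2.79) - (1.85*x + 3.94)*(3.36*x - 3.98)*(6.72*x - 7.96))/(-1.68*x^2 + 3.98*x + 2.79)^3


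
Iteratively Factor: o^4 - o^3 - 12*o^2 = (o - 4)*(o^3 + 3*o^2) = o*(o - 4)*(o^2 + 3*o) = o^2*(o - 4)*(o + 3)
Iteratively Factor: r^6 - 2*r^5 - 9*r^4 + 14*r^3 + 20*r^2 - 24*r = (r - 2)*(r^5 - 9*r^3 - 4*r^2 + 12*r) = (r - 2)*(r - 1)*(r^4 + r^3 - 8*r^2 - 12*r) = (r - 3)*(r - 2)*(r - 1)*(r^3 + 4*r^2 + 4*r) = (r - 3)*(r - 2)*(r - 1)*(r + 2)*(r^2 + 2*r) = (r - 3)*(r - 2)*(r - 1)*(r + 2)^2*(r)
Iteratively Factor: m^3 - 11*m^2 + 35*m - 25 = (m - 5)*(m^2 - 6*m + 5) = (m - 5)*(m - 1)*(m - 5)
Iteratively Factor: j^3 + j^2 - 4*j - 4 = (j + 1)*(j^2 - 4) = (j - 2)*(j + 1)*(j + 2)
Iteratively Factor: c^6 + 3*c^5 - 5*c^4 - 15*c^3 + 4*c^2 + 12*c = (c - 1)*(c^5 + 4*c^4 - c^3 - 16*c^2 - 12*c) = (c - 2)*(c - 1)*(c^4 + 6*c^3 + 11*c^2 + 6*c) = (c - 2)*(c - 1)*(c + 2)*(c^3 + 4*c^2 + 3*c) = c*(c - 2)*(c - 1)*(c + 2)*(c^2 + 4*c + 3) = c*(c - 2)*(c - 1)*(c + 1)*(c + 2)*(c + 3)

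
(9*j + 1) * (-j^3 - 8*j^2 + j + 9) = -9*j^4 - 73*j^3 + j^2 + 82*j + 9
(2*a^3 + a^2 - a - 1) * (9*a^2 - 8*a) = 18*a^5 - 7*a^4 - 17*a^3 - a^2 + 8*a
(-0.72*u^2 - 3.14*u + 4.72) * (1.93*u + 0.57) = -1.3896*u^3 - 6.4706*u^2 + 7.3198*u + 2.6904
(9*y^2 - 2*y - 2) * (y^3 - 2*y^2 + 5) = 9*y^5 - 20*y^4 + 2*y^3 + 49*y^2 - 10*y - 10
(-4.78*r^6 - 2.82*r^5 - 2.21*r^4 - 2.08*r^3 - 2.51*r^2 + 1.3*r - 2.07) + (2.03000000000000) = -4.78*r^6 - 2.82*r^5 - 2.21*r^4 - 2.08*r^3 - 2.51*r^2 + 1.3*r - 0.04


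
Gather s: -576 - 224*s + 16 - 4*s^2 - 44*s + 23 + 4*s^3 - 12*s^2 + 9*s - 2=4*s^3 - 16*s^2 - 259*s - 539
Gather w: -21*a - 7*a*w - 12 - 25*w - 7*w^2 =-21*a - 7*w^2 + w*(-7*a - 25) - 12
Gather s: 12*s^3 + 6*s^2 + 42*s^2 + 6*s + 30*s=12*s^3 + 48*s^2 + 36*s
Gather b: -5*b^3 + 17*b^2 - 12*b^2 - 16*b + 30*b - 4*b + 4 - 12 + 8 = -5*b^3 + 5*b^2 + 10*b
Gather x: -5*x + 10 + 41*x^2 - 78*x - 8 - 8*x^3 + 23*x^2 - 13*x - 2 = -8*x^3 + 64*x^2 - 96*x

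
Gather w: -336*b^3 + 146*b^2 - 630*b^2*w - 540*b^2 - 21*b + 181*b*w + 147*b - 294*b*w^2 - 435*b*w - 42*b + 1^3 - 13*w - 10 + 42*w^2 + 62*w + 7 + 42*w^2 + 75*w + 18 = -336*b^3 - 394*b^2 + 84*b + w^2*(84 - 294*b) + w*(-630*b^2 - 254*b + 124) + 16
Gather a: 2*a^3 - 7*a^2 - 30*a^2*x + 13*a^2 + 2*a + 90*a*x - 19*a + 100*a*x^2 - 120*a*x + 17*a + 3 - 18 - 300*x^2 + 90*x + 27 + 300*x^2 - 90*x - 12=2*a^3 + a^2*(6 - 30*x) + a*(100*x^2 - 30*x)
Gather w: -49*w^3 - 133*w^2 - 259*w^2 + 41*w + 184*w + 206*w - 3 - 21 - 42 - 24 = -49*w^3 - 392*w^2 + 431*w - 90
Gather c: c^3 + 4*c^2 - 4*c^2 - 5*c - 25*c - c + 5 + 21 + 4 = c^3 - 31*c + 30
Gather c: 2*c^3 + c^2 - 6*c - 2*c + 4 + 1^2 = 2*c^3 + c^2 - 8*c + 5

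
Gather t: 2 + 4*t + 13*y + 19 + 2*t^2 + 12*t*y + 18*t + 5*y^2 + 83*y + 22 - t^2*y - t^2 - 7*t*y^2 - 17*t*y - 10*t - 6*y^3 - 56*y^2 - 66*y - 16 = t^2*(1 - y) + t*(-7*y^2 - 5*y + 12) - 6*y^3 - 51*y^2 + 30*y + 27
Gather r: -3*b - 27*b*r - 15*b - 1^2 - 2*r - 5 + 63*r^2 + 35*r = -18*b + 63*r^2 + r*(33 - 27*b) - 6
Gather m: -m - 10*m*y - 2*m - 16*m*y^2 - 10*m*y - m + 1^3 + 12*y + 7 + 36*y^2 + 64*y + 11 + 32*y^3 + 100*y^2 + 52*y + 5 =m*(-16*y^2 - 20*y - 4) + 32*y^3 + 136*y^2 + 128*y + 24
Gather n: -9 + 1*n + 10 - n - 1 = 0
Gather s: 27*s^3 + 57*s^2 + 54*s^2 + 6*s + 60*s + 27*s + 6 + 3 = 27*s^3 + 111*s^2 + 93*s + 9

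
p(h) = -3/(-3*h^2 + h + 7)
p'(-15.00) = 0.00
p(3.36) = 0.13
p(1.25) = -0.84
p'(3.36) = -0.10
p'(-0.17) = 0.13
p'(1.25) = -1.54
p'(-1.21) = 12.68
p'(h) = -3*(6*h - 1)/(-3*h^2 + h + 7)^2 = 3*(1 - 6*h)/(-3*h^2 + h + 7)^2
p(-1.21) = -2.15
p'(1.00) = -0.60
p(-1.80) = 0.66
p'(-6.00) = 0.01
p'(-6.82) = 0.01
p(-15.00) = 0.00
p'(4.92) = -0.02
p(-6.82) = 0.02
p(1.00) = -0.60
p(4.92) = 0.05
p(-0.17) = -0.44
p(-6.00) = 0.03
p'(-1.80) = 1.73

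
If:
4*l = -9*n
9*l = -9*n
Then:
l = 0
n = 0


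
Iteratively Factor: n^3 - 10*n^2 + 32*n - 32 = (n - 4)*(n^2 - 6*n + 8) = (n - 4)^2*(n - 2)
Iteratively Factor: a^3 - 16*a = (a)*(a^2 - 16) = a*(a - 4)*(a + 4)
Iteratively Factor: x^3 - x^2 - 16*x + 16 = (x - 1)*(x^2 - 16) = (x - 1)*(x + 4)*(x - 4)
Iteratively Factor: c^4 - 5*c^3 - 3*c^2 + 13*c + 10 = (c + 1)*(c^3 - 6*c^2 + 3*c + 10) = (c - 2)*(c + 1)*(c^2 - 4*c - 5) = (c - 2)*(c + 1)^2*(c - 5)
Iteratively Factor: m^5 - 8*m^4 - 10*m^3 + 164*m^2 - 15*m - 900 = (m + 3)*(m^4 - 11*m^3 + 23*m^2 + 95*m - 300) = (m - 5)*(m + 3)*(m^3 - 6*m^2 - 7*m + 60) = (m - 5)*(m - 4)*(m + 3)*(m^2 - 2*m - 15) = (m - 5)^2*(m - 4)*(m + 3)*(m + 3)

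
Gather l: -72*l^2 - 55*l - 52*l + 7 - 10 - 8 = -72*l^2 - 107*l - 11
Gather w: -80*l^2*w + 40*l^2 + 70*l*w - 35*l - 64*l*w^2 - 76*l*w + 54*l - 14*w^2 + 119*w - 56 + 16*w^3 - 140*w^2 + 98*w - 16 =40*l^2 + 19*l + 16*w^3 + w^2*(-64*l - 154) + w*(-80*l^2 - 6*l + 217) - 72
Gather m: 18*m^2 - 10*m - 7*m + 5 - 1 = 18*m^2 - 17*m + 4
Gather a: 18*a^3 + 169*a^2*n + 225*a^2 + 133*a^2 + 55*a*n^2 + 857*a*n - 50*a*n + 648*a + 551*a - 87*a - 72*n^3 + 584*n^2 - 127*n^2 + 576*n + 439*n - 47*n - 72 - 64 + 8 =18*a^3 + a^2*(169*n + 358) + a*(55*n^2 + 807*n + 1112) - 72*n^3 + 457*n^2 + 968*n - 128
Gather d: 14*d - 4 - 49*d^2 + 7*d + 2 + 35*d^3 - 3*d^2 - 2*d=35*d^3 - 52*d^2 + 19*d - 2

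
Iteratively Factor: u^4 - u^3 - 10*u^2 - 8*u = (u + 1)*(u^3 - 2*u^2 - 8*u) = (u + 1)*(u + 2)*(u^2 - 4*u) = u*(u + 1)*(u + 2)*(u - 4)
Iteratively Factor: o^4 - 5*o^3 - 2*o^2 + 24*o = (o)*(o^3 - 5*o^2 - 2*o + 24) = o*(o + 2)*(o^2 - 7*o + 12) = o*(o - 3)*(o + 2)*(o - 4)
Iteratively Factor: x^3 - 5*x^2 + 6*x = (x)*(x^2 - 5*x + 6) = x*(x - 2)*(x - 3)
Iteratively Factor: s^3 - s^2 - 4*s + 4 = (s - 1)*(s^2 - 4) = (s - 2)*(s - 1)*(s + 2)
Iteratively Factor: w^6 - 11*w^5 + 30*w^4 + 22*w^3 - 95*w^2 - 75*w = (w + 1)*(w^5 - 12*w^4 + 42*w^3 - 20*w^2 - 75*w) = (w - 3)*(w + 1)*(w^4 - 9*w^3 + 15*w^2 + 25*w) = (w - 3)*(w + 1)^2*(w^3 - 10*w^2 + 25*w) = (w - 5)*(w - 3)*(w + 1)^2*(w^2 - 5*w) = (w - 5)^2*(w - 3)*(w + 1)^2*(w)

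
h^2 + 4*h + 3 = (h + 1)*(h + 3)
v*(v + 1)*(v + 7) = v^3 + 8*v^2 + 7*v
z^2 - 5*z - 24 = (z - 8)*(z + 3)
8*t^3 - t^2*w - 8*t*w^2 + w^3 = (-8*t + w)*(-t + w)*(t + w)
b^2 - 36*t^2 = (b - 6*t)*(b + 6*t)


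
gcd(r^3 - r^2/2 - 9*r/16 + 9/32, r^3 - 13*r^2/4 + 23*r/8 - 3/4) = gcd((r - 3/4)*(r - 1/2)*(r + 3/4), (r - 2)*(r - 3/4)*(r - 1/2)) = r^2 - 5*r/4 + 3/8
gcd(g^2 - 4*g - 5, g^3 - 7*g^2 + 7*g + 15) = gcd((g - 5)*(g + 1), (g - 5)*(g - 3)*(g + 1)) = g^2 - 4*g - 5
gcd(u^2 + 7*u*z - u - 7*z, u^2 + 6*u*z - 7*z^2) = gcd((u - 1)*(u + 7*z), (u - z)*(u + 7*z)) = u + 7*z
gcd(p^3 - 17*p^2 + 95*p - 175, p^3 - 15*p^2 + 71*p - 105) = p^2 - 12*p + 35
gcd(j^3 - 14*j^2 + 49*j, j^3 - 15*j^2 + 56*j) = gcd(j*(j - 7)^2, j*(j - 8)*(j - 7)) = j^2 - 7*j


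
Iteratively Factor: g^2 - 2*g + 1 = (g - 1)*(g - 1)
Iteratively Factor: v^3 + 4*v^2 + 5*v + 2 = (v + 2)*(v^2 + 2*v + 1) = (v + 1)*(v + 2)*(v + 1)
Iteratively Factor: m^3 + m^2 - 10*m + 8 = (m - 2)*(m^2 + 3*m - 4) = (m - 2)*(m + 4)*(m - 1)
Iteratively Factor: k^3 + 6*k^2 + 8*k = (k + 4)*(k^2 + 2*k) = (k + 2)*(k + 4)*(k)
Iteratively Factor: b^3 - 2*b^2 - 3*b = (b - 3)*(b^2 + b) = (b - 3)*(b + 1)*(b)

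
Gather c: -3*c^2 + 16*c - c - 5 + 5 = -3*c^2 + 15*c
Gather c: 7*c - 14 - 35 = 7*c - 49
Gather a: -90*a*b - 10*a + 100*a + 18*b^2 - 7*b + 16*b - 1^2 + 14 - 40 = a*(90 - 90*b) + 18*b^2 + 9*b - 27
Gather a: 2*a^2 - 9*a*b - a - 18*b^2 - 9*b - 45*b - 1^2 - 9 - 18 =2*a^2 + a*(-9*b - 1) - 18*b^2 - 54*b - 28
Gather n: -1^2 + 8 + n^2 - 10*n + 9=n^2 - 10*n + 16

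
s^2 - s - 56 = (s - 8)*(s + 7)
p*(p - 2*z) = p^2 - 2*p*z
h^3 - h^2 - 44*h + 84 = (h - 6)*(h - 2)*(h + 7)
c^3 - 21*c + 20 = (c - 4)*(c - 1)*(c + 5)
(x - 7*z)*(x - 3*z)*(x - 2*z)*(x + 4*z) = x^4 - 8*x^3*z - 7*x^2*z^2 + 122*x*z^3 - 168*z^4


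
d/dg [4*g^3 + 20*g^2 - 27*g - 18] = 12*g^2 + 40*g - 27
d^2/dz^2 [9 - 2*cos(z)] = 2*cos(z)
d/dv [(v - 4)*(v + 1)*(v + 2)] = 3*v^2 - 2*v - 10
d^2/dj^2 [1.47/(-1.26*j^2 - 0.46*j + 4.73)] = (4.667544*j^2 + 1.704024*j - 1.47*(2.52*j + 0.46)*(5.04*j + 0.92) - 17.521812)/(1.26*j^2 + 0.46*j - 4.73)^3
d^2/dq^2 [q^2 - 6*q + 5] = 2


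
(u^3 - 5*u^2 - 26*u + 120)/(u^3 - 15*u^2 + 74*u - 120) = (u + 5)/(u - 5)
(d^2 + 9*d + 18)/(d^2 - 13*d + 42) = (d^2 + 9*d + 18)/(d^2 - 13*d + 42)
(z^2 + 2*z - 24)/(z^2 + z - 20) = (z + 6)/(z + 5)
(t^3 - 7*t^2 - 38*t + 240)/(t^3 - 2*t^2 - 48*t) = (t - 5)/t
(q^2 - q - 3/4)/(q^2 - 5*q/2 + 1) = (4*q^2 - 4*q - 3)/(2*(2*q^2 - 5*q + 2))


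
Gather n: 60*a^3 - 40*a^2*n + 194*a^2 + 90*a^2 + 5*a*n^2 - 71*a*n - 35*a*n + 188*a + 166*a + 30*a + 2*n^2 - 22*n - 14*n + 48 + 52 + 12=60*a^3 + 284*a^2 + 384*a + n^2*(5*a + 2) + n*(-40*a^2 - 106*a - 36) + 112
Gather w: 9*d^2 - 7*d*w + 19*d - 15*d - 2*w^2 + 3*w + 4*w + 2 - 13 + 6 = 9*d^2 + 4*d - 2*w^2 + w*(7 - 7*d) - 5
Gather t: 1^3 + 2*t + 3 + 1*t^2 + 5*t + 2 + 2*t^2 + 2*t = 3*t^2 + 9*t + 6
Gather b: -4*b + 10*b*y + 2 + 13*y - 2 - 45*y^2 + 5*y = b*(10*y - 4) - 45*y^2 + 18*y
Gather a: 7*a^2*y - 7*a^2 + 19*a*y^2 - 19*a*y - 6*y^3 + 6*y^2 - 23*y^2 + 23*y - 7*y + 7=a^2*(7*y - 7) + a*(19*y^2 - 19*y) - 6*y^3 - 17*y^2 + 16*y + 7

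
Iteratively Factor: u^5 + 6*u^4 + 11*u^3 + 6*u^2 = (u + 1)*(u^4 + 5*u^3 + 6*u^2) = (u + 1)*(u + 2)*(u^3 + 3*u^2) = (u + 1)*(u + 2)*(u + 3)*(u^2) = u*(u + 1)*(u + 2)*(u + 3)*(u)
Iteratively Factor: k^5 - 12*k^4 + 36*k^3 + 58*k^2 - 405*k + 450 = (k + 3)*(k^4 - 15*k^3 + 81*k^2 - 185*k + 150) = (k - 2)*(k + 3)*(k^3 - 13*k^2 + 55*k - 75) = (k - 3)*(k - 2)*(k + 3)*(k^2 - 10*k + 25) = (k - 5)*(k - 3)*(k - 2)*(k + 3)*(k - 5)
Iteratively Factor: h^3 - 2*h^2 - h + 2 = (h + 1)*(h^2 - 3*h + 2) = (h - 1)*(h + 1)*(h - 2)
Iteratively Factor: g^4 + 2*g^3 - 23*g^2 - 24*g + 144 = (g + 4)*(g^3 - 2*g^2 - 15*g + 36) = (g + 4)^2*(g^2 - 6*g + 9) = (g - 3)*(g + 4)^2*(g - 3)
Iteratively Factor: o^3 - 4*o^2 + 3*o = (o - 1)*(o^2 - 3*o) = o*(o - 1)*(o - 3)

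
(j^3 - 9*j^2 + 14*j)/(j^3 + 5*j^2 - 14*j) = (j - 7)/(j + 7)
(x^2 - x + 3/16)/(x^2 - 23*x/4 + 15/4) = (x - 1/4)/(x - 5)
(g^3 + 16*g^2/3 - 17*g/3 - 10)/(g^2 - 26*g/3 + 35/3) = (g^2 + 7*g + 6)/(g - 7)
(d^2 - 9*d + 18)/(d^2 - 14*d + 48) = (d - 3)/(d - 8)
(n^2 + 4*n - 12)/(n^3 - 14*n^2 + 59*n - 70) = (n + 6)/(n^2 - 12*n + 35)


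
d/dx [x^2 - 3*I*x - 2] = 2*x - 3*I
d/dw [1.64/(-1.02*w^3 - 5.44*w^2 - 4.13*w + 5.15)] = (5.0184*w^2 + 17.8432*w + 6.7732)/(1.02*w^3 + 5.44*w^2 + 4.13*w - 5.15)^2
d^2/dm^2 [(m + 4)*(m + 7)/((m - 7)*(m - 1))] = 2*(19*m^3 + 63*m^2 - 903*m + 2261)/(m^6 - 24*m^5 + 213*m^4 - 848*m^3 + 1491*m^2 - 1176*m + 343)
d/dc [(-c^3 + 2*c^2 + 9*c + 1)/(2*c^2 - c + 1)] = (-2*c^4 + 2*c^3 - 23*c^2 + 10)/(4*c^4 - 4*c^3 + 5*c^2 - 2*c + 1)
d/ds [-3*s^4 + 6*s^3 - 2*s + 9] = -12*s^3 + 18*s^2 - 2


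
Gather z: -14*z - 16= -14*z - 16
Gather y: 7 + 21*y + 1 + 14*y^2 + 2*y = 14*y^2 + 23*y + 8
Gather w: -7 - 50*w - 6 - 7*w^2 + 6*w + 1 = -7*w^2 - 44*w - 12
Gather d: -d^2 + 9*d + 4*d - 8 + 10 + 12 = -d^2 + 13*d + 14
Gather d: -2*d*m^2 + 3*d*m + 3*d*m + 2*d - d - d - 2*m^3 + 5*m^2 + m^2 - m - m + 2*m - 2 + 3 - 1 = d*(-2*m^2 + 6*m) - 2*m^3 + 6*m^2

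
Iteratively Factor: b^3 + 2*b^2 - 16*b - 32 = (b - 4)*(b^2 + 6*b + 8) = (b - 4)*(b + 4)*(b + 2)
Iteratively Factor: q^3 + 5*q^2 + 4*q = (q + 1)*(q^2 + 4*q) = q*(q + 1)*(q + 4)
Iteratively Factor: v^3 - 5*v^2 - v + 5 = (v - 5)*(v^2 - 1) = (v - 5)*(v - 1)*(v + 1)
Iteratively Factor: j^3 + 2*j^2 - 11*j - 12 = (j + 4)*(j^2 - 2*j - 3) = (j - 3)*(j + 4)*(j + 1)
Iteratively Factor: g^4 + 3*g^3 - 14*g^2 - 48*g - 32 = (g + 4)*(g^3 - g^2 - 10*g - 8) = (g + 1)*(g + 4)*(g^2 - 2*g - 8) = (g - 4)*(g + 1)*(g + 4)*(g + 2)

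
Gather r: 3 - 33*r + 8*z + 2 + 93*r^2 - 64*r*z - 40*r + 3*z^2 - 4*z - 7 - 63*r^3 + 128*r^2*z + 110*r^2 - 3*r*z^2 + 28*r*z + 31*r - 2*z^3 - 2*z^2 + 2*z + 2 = -63*r^3 + r^2*(128*z + 203) + r*(-3*z^2 - 36*z - 42) - 2*z^3 + z^2 + 6*z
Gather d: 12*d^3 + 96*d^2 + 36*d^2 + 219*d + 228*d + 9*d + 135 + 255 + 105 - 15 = 12*d^3 + 132*d^2 + 456*d + 480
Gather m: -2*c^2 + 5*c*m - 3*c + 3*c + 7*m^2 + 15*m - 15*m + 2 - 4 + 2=-2*c^2 + 5*c*m + 7*m^2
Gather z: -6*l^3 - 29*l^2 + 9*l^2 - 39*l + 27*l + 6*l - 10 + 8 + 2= -6*l^3 - 20*l^2 - 6*l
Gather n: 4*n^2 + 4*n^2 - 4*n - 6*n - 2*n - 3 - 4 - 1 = 8*n^2 - 12*n - 8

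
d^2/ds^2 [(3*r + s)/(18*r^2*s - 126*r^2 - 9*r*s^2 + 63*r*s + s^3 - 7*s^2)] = 2*((3*r + s)*(18*r^2 - 18*r*s + 63*r + 3*s^2 - 14*s)^2 + (-18*r^2 + 18*r*s - 63*r - 3*s^2 + 14*s + (3*r + s)*(9*r - 3*s + 7))*(18*r^2*s - 126*r^2 - 9*r*s^2 + 63*r*s + s^3 - 7*s^2))/(18*r^2*s - 126*r^2 - 9*r*s^2 + 63*r*s + s^3 - 7*s^2)^3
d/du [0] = 0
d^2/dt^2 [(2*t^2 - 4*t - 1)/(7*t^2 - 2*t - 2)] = 6*(-56*t^3 - 21*t^2 - 42*t + 2)/(343*t^6 - 294*t^5 - 210*t^4 + 160*t^3 + 60*t^2 - 24*t - 8)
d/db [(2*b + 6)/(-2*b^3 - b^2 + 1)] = 2*(-2*b^3 - b^2 + 2*b*(b + 3)*(3*b + 1) + 1)/(2*b^3 + b^2 - 1)^2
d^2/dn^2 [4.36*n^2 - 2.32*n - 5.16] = 8.72000000000000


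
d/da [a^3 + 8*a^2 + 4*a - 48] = 3*a^2 + 16*a + 4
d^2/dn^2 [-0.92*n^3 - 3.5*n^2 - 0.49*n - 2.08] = -5.52*n - 7.0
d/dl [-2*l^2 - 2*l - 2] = -4*l - 2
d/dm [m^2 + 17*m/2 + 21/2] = 2*m + 17/2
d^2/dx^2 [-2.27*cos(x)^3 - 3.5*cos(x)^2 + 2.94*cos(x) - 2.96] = -1.2375*cos(x) + 7.0*cos(2*x) + 5.1075*cos(3*x)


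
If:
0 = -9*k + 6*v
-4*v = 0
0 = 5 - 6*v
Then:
No Solution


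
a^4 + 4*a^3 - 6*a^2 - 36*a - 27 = (a - 3)*(a + 1)*(a + 3)^2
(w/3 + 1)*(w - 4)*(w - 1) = w^3/3 - 2*w^2/3 - 11*w/3 + 4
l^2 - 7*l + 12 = (l - 4)*(l - 3)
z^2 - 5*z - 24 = (z - 8)*(z + 3)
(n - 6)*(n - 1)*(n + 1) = n^3 - 6*n^2 - n + 6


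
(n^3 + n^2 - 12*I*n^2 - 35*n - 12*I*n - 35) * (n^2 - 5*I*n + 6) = n^5 + n^4 - 17*I*n^4 - 89*n^3 - 17*I*n^3 - 89*n^2 + 103*I*n^2 - 210*n + 103*I*n - 210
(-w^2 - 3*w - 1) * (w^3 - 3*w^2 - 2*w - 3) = -w^5 + 10*w^3 + 12*w^2 + 11*w + 3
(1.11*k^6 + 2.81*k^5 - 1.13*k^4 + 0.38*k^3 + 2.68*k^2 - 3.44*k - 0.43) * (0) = 0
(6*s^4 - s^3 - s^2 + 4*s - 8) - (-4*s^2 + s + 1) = 6*s^4 - s^3 + 3*s^2 + 3*s - 9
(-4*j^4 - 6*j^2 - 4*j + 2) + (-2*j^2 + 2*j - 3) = -4*j^4 - 8*j^2 - 2*j - 1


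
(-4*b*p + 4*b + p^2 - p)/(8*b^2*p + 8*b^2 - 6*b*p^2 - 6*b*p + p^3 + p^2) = (p - 1)/(-2*b*p - 2*b + p^2 + p)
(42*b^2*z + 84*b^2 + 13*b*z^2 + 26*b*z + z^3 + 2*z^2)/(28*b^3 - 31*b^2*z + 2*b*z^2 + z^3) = (6*b*z + 12*b + z^2 + 2*z)/(4*b^2 - 5*b*z + z^2)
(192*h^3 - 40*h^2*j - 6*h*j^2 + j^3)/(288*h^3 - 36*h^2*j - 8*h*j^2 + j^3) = (4*h - j)/(6*h - j)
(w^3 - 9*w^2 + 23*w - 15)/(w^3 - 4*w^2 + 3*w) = (w - 5)/w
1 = 1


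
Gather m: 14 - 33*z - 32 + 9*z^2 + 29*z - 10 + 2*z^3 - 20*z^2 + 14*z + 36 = 2*z^3 - 11*z^2 + 10*z + 8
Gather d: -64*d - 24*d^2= -24*d^2 - 64*d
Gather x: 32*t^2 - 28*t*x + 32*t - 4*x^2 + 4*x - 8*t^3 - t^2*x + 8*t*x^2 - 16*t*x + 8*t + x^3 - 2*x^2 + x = -8*t^3 + 32*t^2 + 40*t + x^3 + x^2*(8*t - 6) + x*(-t^2 - 44*t + 5)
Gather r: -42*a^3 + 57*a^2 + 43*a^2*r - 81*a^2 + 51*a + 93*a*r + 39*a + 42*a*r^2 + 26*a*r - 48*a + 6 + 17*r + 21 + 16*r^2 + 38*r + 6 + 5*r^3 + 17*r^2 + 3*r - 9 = -42*a^3 - 24*a^2 + 42*a + 5*r^3 + r^2*(42*a + 33) + r*(43*a^2 + 119*a + 58) + 24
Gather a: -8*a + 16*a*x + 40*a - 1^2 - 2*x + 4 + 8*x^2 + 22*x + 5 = a*(16*x + 32) + 8*x^2 + 20*x + 8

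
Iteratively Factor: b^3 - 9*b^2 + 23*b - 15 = (b - 1)*(b^2 - 8*b + 15) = (b - 3)*(b - 1)*(b - 5)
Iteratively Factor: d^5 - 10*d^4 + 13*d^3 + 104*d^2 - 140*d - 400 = (d + 2)*(d^4 - 12*d^3 + 37*d^2 + 30*d - 200) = (d - 4)*(d + 2)*(d^3 - 8*d^2 + 5*d + 50) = (d - 5)*(d - 4)*(d + 2)*(d^2 - 3*d - 10) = (d - 5)^2*(d - 4)*(d + 2)*(d + 2)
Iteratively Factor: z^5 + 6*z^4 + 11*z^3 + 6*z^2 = (z + 2)*(z^4 + 4*z^3 + 3*z^2) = z*(z + 2)*(z^3 + 4*z^2 + 3*z) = z*(z + 1)*(z + 2)*(z^2 + 3*z) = z*(z + 1)*(z + 2)*(z + 3)*(z)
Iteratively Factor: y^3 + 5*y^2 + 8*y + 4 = (y + 2)*(y^2 + 3*y + 2) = (y + 1)*(y + 2)*(y + 2)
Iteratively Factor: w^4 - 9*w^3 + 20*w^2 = (w)*(w^3 - 9*w^2 + 20*w) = w^2*(w^2 - 9*w + 20) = w^2*(w - 4)*(w - 5)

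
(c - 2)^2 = c^2 - 4*c + 4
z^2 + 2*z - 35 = (z - 5)*(z + 7)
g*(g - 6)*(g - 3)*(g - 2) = g^4 - 11*g^3 + 36*g^2 - 36*g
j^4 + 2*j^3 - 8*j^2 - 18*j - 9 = (j - 3)*(j + 1)^2*(j + 3)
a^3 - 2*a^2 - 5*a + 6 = (a - 3)*(a - 1)*(a + 2)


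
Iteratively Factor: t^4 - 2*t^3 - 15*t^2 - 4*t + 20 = (t - 1)*(t^3 - t^2 - 16*t - 20) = (t - 5)*(t - 1)*(t^2 + 4*t + 4) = (t - 5)*(t - 1)*(t + 2)*(t + 2)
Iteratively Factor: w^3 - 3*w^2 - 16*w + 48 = (w - 4)*(w^2 + w - 12) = (w - 4)*(w + 4)*(w - 3)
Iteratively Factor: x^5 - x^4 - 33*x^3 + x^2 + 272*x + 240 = (x + 4)*(x^4 - 5*x^3 - 13*x^2 + 53*x + 60) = (x - 4)*(x + 4)*(x^3 - x^2 - 17*x - 15) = (x - 5)*(x - 4)*(x + 4)*(x^2 + 4*x + 3) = (x - 5)*(x - 4)*(x + 3)*(x + 4)*(x + 1)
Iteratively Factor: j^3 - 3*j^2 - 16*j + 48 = (j - 4)*(j^2 + j - 12) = (j - 4)*(j - 3)*(j + 4)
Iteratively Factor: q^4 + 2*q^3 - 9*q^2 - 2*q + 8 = (q - 2)*(q^3 + 4*q^2 - q - 4) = (q - 2)*(q - 1)*(q^2 + 5*q + 4) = (q - 2)*(q - 1)*(q + 1)*(q + 4)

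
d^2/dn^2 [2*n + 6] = 0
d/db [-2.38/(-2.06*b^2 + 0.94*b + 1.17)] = (2.2372 - 9.8056*b)/(-2.06*b^2 + 0.94*b + 1.17)^2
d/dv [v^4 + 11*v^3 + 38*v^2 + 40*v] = 4*v^3 + 33*v^2 + 76*v + 40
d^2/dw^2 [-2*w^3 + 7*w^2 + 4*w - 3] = 14 - 12*w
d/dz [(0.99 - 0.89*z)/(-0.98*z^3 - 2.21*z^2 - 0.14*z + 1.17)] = (-1.7444*z^3 + 0.9437*z^2 + 4.3758*z - 0.9027)/(0.9604*z^6 + 4.3316*z^5 + 5.1585*z^4 - 1.6744*z^3 - 5.1518*z^2 - 0.3276*z + 1.3689)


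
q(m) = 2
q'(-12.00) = 0.00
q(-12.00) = 2.00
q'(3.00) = 0.00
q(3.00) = 2.00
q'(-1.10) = 0.00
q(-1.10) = 2.00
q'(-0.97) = 0.00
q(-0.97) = 2.00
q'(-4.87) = 0.00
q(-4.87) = 2.00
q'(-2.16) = 0.00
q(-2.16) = 2.00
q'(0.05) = 0.00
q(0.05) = 2.00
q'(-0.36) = 0.00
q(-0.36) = 2.00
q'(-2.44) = 0.00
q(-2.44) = 2.00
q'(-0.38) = 0.00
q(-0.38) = 2.00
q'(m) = 0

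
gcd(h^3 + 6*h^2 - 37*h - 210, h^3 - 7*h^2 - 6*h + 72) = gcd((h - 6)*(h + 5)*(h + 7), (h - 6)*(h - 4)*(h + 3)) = h - 6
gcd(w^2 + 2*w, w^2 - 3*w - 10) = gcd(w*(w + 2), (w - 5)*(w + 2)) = w + 2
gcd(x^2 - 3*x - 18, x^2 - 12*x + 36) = x - 6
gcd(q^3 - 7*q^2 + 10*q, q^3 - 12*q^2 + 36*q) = q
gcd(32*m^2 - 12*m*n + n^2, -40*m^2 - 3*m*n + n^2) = 8*m - n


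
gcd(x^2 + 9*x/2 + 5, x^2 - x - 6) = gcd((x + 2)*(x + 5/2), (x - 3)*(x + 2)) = x + 2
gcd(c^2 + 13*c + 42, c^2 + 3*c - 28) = c + 7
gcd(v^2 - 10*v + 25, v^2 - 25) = v - 5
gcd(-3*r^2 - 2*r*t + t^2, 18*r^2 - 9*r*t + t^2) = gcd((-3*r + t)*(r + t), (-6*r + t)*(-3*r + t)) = 3*r - t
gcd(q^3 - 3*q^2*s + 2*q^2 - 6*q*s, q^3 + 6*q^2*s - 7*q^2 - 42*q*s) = q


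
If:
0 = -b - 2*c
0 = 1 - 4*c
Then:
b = -1/2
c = 1/4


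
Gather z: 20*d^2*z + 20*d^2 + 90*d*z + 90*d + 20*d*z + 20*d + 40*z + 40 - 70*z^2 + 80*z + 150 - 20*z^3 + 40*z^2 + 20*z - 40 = 20*d^2 + 110*d - 20*z^3 - 30*z^2 + z*(20*d^2 + 110*d + 140) + 150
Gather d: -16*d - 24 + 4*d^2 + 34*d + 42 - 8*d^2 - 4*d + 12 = -4*d^2 + 14*d + 30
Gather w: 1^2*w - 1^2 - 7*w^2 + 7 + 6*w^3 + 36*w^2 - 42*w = 6*w^3 + 29*w^2 - 41*w + 6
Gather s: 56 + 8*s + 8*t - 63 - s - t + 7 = 7*s + 7*t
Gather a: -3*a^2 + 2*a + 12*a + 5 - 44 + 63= -3*a^2 + 14*a + 24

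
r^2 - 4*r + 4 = (r - 2)^2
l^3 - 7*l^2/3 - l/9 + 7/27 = (l - 7/3)*(l - 1/3)*(l + 1/3)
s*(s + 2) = s^2 + 2*s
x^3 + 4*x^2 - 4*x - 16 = (x - 2)*(x + 2)*(x + 4)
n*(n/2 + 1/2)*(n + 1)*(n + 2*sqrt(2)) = n^4/2 + n^3 + sqrt(2)*n^3 + n^2/2 + 2*sqrt(2)*n^2 + sqrt(2)*n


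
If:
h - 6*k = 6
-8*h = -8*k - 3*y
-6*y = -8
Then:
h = -3/5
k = -11/10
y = 4/3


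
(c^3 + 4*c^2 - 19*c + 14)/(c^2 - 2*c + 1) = (c^2 + 5*c - 14)/(c - 1)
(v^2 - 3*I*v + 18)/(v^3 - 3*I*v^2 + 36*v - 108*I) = (v + 3*I)/(v^2 + 3*I*v + 18)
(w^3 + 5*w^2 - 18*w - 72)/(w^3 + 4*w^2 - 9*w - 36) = (w^2 + 2*w - 24)/(w^2 + w - 12)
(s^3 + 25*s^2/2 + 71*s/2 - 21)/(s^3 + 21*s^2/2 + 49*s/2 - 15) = (s + 7)/(s + 5)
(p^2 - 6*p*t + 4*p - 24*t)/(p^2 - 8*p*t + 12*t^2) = (p + 4)/(p - 2*t)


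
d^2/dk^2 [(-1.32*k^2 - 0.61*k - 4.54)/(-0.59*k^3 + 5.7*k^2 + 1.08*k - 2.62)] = (0.918984*k^6 + 1.27404599999998*k^5 + 11.7025319999999*k^4 - 248.69136*k^3 + 974.632296*k^2 + 180.240288*k + 167.76576)/(0.205379*k^9 - 5.95251*k^8 + 56.379456*k^7 - 160.664694*k^6 - 156.069432*k^5 + 225.409176*k^4 + 107.662596*k^3 - 108.213336*k^2 - 22.240656*k + 17.984728)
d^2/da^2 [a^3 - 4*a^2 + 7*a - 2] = 6*a - 8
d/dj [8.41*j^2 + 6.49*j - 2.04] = 16.82*j + 6.49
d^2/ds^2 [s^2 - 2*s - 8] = 2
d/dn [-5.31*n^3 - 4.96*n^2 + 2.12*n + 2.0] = -15.93*n^2 - 9.92*n + 2.12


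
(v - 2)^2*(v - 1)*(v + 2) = v^4 - 3*v^3 - 2*v^2 + 12*v - 8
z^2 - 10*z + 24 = (z - 6)*(z - 4)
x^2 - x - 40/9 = (x - 8/3)*(x + 5/3)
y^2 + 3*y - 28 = (y - 4)*(y + 7)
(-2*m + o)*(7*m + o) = -14*m^2 + 5*m*o + o^2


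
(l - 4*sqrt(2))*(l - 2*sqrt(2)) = l^2 - 6*sqrt(2)*l + 16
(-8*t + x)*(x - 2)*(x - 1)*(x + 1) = -8*t*x^3 + 16*t*x^2 + 8*t*x - 16*t + x^4 - 2*x^3 - x^2 + 2*x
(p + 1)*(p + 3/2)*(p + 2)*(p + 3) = p^4 + 15*p^3/2 + 20*p^2 + 45*p/2 + 9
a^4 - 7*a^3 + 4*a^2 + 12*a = a*(a - 6)*(a - 2)*(a + 1)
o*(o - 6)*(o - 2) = o^3 - 8*o^2 + 12*o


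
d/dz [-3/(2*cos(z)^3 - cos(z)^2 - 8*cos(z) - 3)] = 6*(-3*cos(z)^2 + cos(z) + 4)*sin(z)/(-2*cos(z)^3 + cos(z)^2 + 8*cos(z) + 3)^2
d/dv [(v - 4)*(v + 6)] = 2*v + 2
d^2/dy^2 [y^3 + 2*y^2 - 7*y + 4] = 6*y + 4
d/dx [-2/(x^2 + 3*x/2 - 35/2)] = 4*(4*x + 3)/(2*x^2 + 3*x - 35)^2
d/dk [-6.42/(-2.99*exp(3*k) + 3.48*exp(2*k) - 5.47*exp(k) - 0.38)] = (-57.5874*exp(2*k) + 44.6832*exp(k) - 35.1174)*exp(k)/(2.99*exp(3*k) - 3.48*exp(2*k) + 5.47*exp(k) + 0.38)^2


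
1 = 1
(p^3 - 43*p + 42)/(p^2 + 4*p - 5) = (p^2 + p - 42)/(p + 5)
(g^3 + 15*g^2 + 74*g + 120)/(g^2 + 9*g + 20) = g + 6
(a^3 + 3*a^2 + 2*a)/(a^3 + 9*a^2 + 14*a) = (a + 1)/(a + 7)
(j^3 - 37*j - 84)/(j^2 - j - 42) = (j^2 + 7*j + 12)/(j + 6)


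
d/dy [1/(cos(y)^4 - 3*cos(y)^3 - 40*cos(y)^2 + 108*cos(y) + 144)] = (4*cos(y)^3 - 9*cos(y)^2 - 80*cos(y) + 108)*sin(y)/(cos(y)^4 - 3*cos(y)^3 - 40*cos(y)^2 + 108*cos(y) + 144)^2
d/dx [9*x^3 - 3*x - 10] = 27*x^2 - 3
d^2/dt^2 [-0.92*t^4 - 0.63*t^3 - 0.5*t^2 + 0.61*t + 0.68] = -11.04*t^2 - 3.78*t - 1.0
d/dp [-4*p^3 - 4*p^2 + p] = -12*p^2 - 8*p + 1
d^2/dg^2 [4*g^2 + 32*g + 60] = 8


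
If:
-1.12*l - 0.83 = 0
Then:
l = -0.74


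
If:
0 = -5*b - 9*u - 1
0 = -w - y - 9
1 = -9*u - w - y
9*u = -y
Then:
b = -9/5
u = 8/9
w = -1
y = -8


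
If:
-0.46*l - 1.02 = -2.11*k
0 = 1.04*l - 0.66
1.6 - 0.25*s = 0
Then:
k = 0.62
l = 0.63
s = 6.40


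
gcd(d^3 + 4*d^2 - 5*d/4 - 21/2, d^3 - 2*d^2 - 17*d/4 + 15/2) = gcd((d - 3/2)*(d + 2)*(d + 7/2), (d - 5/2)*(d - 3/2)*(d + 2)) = d^2 + d/2 - 3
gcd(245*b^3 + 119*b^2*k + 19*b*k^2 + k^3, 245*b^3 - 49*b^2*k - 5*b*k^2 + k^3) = 7*b + k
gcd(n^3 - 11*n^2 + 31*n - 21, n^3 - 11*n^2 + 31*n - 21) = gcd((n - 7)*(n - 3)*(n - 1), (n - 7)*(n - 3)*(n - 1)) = n^3 - 11*n^2 + 31*n - 21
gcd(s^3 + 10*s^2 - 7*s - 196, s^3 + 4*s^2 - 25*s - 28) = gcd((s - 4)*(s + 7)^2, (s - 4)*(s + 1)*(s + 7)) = s^2 + 3*s - 28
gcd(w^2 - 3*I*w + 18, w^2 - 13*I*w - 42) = w - 6*I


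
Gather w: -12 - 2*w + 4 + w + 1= -w - 7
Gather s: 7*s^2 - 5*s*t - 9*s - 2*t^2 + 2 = 7*s^2 + s*(-5*t - 9) - 2*t^2 + 2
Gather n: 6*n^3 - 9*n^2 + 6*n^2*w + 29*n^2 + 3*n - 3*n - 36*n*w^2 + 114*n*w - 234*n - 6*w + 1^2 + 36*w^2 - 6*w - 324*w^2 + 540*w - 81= 6*n^3 + n^2*(6*w + 20) + n*(-36*w^2 + 114*w - 234) - 288*w^2 + 528*w - 80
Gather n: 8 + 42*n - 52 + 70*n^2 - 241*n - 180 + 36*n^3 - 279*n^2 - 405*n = 36*n^3 - 209*n^2 - 604*n - 224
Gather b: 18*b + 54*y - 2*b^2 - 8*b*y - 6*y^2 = -2*b^2 + b*(18 - 8*y) - 6*y^2 + 54*y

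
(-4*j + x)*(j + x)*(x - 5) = -4*j^2*x + 20*j^2 - 3*j*x^2 + 15*j*x + x^3 - 5*x^2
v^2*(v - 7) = v^3 - 7*v^2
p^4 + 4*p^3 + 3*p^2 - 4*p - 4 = (p - 1)*(p + 1)*(p + 2)^2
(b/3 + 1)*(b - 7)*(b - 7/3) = b^3/3 - 19*b^2/9 - 35*b/9 + 49/3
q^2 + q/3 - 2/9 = (q - 1/3)*(q + 2/3)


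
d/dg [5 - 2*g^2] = -4*g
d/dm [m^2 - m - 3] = 2*m - 1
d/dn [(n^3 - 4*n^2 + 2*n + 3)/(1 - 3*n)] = (-6*n^3 + 15*n^2 - 8*n + 11)/(9*n^2 - 6*n + 1)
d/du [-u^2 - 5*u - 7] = -2*u - 5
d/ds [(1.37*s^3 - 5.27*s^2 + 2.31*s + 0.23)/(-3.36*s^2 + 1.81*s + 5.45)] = (-4.6032*s^4 + 4.9594*s^3 + 20.6224*s^2 - 55.8974*s + 12.1732)/(11.2896*s^4 - 12.1632*s^3 - 33.3479*s^2 + 19.729*s + 29.7025)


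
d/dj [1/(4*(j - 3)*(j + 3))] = -j/(2*j^4 - 36*j^2 + 162)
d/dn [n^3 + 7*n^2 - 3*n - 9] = 3*n^2 + 14*n - 3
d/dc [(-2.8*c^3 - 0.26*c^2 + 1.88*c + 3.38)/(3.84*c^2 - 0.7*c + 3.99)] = (-10.752*c^4 + 3.92*c^3 - 40.5532*c^2 - 28.0332*c + 9.8672)/(14.7456*c^4 - 5.376*c^3 + 31.1332*c^2 - 5.586*c + 15.9201)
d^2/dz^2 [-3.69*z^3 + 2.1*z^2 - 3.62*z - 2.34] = 4.2 - 22.14*z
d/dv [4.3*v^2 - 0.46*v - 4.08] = 8.6*v - 0.46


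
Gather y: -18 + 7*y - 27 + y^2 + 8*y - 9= y^2 + 15*y - 54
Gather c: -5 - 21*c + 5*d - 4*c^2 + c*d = -4*c^2 + c*(d - 21) + 5*d - 5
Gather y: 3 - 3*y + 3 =6 - 3*y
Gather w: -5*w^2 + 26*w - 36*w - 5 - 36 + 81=-5*w^2 - 10*w + 40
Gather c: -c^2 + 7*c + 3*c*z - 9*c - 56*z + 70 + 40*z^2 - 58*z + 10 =-c^2 + c*(3*z - 2) + 40*z^2 - 114*z + 80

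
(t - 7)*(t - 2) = t^2 - 9*t + 14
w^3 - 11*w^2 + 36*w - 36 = (w - 6)*(w - 3)*(w - 2)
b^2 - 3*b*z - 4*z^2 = (b - 4*z)*(b + z)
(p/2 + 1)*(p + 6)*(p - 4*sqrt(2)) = p^3/2 - 2*sqrt(2)*p^2 + 4*p^2 - 16*sqrt(2)*p + 6*p - 24*sqrt(2)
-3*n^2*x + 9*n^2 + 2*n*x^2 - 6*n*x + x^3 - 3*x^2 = (-n + x)*(3*n + x)*(x - 3)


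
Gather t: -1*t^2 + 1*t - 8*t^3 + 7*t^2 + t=-8*t^3 + 6*t^2 + 2*t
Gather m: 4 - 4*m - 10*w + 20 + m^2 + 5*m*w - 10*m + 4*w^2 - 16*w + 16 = m^2 + m*(5*w - 14) + 4*w^2 - 26*w + 40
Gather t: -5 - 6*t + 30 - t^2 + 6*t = 25 - t^2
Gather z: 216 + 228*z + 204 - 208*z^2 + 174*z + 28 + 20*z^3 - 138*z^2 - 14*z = 20*z^3 - 346*z^2 + 388*z + 448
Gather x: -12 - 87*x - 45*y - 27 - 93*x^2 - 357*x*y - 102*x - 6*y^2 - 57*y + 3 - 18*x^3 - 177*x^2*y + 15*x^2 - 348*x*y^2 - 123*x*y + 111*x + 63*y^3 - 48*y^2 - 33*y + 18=-18*x^3 + x^2*(-177*y - 78) + x*(-348*y^2 - 480*y - 78) + 63*y^3 - 54*y^2 - 135*y - 18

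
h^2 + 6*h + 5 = (h + 1)*(h + 5)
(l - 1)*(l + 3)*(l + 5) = l^3 + 7*l^2 + 7*l - 15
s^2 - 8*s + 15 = (s - 5)*(s - 3)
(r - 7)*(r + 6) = r^2 - r - 42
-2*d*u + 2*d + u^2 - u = (-2*d + u)*(u - 1)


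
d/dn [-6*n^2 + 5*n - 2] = 5 - 12*n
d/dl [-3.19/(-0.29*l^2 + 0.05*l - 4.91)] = (0.1595 - 1.8502*l)/(0.29*l^2 - 0.05*l + 4.91)^2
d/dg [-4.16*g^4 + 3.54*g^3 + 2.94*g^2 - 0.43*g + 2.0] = -16.64*g^3 + 10.62*g^2 + 5.88*g - 0.43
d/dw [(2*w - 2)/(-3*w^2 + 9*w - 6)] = 2/(3*(w^2 - 4*w + 4))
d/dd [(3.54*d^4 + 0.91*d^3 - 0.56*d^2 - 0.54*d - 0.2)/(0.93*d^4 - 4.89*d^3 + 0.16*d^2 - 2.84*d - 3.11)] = (-18.1569*d^6 + 2.1744*d^5 - 31.247*d^4 - 53.7436*d^3 - 9.7475*d^2 + 3.5472*d + 1.1114)/(0.8649*d^8 - 9.0954*d^7 + 24.2097*d^6 - 6.8472*d^5 + 22.0162*d^4 + 29.507*d^3 + 7.0704*d^2 + 17.6648*d + 9.6721)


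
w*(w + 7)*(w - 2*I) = w^3 + 7*w^2 - 2*I*w^2 - 14*I*w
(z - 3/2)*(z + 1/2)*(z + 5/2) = z^3 + 3*z^2/2 - 13*z/4 - 15/8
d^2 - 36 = (d - 6)*(d + 6)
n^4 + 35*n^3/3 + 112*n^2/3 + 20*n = n*(n + 2/3)*(n + 5)*(n + 6)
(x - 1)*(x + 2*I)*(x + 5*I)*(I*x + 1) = I*x^4 - 6*x^3 - I*x^3 + 6*x^2 - 3*I*x^2 - 10*x + 3*I*x + 10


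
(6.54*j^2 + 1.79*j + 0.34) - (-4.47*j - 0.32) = 6.54*j^2 + 6.26*j + 0.66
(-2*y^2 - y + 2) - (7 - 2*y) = -2*y^2 + y - 5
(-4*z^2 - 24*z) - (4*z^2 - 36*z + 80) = -8*z^2 + 12*z - 80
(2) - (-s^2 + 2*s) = s^2 - 2*s + 2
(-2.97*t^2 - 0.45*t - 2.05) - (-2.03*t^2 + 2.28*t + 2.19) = -0.94*t^2 - 2.73*t - 4.24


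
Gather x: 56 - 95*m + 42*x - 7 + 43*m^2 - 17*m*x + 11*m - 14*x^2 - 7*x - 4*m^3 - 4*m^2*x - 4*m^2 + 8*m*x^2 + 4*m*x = -4*m^3 + 39*m^2 - 84*m + x^2*(8*m - 14) + x*(-4*m^2 - 13*m + 35) + 49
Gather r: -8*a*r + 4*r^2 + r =4*r^2 + r*(1 - 8*a)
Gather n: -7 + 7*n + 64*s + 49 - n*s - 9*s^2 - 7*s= n*(7 - s) - 9*s^2 + 57*s + 42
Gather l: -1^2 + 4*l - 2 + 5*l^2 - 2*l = 5*l^2 + 2*l - 3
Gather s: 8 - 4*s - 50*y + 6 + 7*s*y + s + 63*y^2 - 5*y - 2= s*(7*y - 3) + 63*y^2 - 55*y + 12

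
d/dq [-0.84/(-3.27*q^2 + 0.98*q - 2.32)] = (0.8232 - 5.4936*q)/(3.27*q^2 - 0.98*q + 2.32)^2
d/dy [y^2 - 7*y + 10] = 2*y - 7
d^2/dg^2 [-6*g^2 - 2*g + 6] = -12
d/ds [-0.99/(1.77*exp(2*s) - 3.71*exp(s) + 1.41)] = (3.5046*exp(s) - 3.6729)*exp(s)/(1.77*exp(2*s) - 3.71*exp(s) + 1.41)^2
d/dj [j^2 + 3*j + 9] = 2*j + 3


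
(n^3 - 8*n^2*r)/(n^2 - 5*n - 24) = n^2*(-n + 8*r)/(-n^2 + 5*n + 24)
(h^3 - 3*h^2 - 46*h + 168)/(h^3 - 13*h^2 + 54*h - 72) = (h + 7)/(h - 3)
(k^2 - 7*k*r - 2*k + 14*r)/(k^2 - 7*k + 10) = (k - 7*r)/(k - 5)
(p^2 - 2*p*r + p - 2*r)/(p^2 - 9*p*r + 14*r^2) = (p + 1)/(p - 7*r)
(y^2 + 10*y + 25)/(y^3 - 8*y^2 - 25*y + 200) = (y + 5)/(y^2 - 13*y + 40)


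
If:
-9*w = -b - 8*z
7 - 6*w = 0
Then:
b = 21/2 - 8*z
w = 7/6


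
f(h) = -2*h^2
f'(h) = -4*h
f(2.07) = -8.57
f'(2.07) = -8.28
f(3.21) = -20.61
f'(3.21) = -12.84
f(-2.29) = -10.49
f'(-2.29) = 9.16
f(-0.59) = -0.70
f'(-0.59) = 2.36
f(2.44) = -11.91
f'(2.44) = -9.76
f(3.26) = -21.26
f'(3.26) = -13.04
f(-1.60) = -5.12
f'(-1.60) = 6.40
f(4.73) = -44.75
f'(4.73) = -18.92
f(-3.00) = -18.00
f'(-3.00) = 12.00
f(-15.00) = -450.00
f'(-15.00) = 60.00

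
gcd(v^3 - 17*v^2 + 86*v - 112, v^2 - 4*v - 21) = v - 7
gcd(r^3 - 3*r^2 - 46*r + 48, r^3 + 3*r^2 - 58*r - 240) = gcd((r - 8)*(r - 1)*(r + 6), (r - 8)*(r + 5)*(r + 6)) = r^2 - 2*r - 48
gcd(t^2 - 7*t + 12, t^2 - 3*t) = t - 3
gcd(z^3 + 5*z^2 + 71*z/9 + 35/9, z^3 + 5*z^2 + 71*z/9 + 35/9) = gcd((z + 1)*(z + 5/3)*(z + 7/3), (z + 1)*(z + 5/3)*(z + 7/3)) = z^3 + 5*z^2 + 71*z/9 + 35/9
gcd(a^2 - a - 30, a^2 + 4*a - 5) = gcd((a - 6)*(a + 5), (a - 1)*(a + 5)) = a + 5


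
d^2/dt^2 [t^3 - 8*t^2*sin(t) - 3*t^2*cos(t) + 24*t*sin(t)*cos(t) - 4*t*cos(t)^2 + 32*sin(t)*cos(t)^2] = 8*t^2*sin(t) + 3*t^2*cos(t) + 12*t*sin(t) - 48*t*sin(2*t) - 32*t*cos(t) + 8*t*cos(2*t) + 6*t - 24*sin(t) + 8*sin(2*t) - 72*sin(3*t) - 6*cos(t) + 48*cos(2*t)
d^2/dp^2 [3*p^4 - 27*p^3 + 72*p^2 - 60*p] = 36*p^2 - 162*p + 144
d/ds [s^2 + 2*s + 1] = 2*s + 2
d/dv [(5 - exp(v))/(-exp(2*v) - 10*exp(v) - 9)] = (-2*(exp(v) - 5)*(exp(v) + 5) + exp(2*v) + 10*exp(v) + 9)*exp(v)/(exp(2*v) + 10*exp(v) + 9)^2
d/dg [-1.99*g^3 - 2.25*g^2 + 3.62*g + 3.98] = -5.97*g^2 - 4.5*g + 3.62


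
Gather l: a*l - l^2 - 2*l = -l^2 + l*(a - 2)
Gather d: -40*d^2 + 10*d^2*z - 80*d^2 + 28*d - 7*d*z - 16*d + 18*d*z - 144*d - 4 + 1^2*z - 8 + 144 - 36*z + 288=d^2*(10*z - 120) + d*(11*z - 132) - 35*z + 420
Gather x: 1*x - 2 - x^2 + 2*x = -x^2 + 3*x - 2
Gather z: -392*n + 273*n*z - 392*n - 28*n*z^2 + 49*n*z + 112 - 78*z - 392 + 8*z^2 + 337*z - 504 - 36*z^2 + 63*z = -784*n + z^2*(-28*n - 28) + z*(322*n + 322) - 784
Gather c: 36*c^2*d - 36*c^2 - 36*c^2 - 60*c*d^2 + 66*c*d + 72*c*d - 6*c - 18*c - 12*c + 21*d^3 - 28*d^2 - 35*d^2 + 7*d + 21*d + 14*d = c^2*(36*d - 72) + c*(-60*d^2 + 138*d - 36) + 21*d^3 - 63*d^2 + 42*d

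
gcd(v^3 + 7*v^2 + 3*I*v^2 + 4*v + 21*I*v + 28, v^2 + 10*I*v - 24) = v + 4*I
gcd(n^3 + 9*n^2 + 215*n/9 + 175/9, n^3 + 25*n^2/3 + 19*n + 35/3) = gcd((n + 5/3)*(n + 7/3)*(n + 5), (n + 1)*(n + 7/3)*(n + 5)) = n^2 + 22*n/3 + 35/3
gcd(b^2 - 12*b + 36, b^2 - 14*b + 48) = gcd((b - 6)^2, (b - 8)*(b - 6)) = b - 6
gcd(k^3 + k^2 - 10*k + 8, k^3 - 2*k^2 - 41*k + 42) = k - 1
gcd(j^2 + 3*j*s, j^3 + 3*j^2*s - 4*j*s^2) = j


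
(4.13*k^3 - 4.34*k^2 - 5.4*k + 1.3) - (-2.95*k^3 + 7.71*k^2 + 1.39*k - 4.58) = 7.08*k^3 - 12.05*k^2 - 6.79*k + 5.88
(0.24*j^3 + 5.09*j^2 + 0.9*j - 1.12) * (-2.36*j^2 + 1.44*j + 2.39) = -0.5664*j^5 - 11.6668*j^4 + 5.7792*j^3 + 16.1043*j^2 + 0.5382*j - 2.6768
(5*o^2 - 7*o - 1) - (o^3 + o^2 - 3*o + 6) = -o^3 + 4*o^2 - 4*o - 7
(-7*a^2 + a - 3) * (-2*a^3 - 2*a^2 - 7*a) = 14*a^5 + 12*a^4 + 53*a^3 - a^2 + 21*a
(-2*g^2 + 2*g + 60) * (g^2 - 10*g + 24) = -2*g^4 + 22*g^3 - 8*g^2 - 552*g + 1440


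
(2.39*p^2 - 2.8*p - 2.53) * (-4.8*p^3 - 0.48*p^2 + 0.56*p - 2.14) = -11.472*p^5 + 12.2928*p^4 + 14.8264*p^3 - 5.4682*p^2 + 4.5752*p + 5.4142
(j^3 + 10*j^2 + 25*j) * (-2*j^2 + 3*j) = -2*j^5 - 17*j^4 - 20*j^3 + 75*j^2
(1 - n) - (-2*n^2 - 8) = 2*n^2 - n + 9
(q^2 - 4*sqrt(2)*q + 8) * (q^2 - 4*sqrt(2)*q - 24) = q^4 - 8*sqrt(2)*q^3 + 16*q^2 + 64*sqrt(2)*q - 192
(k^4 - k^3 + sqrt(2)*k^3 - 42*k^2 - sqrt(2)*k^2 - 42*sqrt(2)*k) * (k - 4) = k^5 - 5*k^4 + sqrt(2)*k^4 - 38*k^3 - 5*sqrt(2)*k^3 - 38*sqrt(2)*k^2 + 168*k^2 + 168*sqrt(2)*k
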